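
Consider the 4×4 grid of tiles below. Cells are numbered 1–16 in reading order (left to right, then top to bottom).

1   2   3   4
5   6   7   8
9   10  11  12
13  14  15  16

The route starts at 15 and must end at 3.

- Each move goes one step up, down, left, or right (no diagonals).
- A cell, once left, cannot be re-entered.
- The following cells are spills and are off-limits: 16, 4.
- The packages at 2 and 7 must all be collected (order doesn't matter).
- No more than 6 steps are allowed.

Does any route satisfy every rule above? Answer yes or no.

yes

One route that works: 15 → 11 → 7 → 6 → 2 → 3.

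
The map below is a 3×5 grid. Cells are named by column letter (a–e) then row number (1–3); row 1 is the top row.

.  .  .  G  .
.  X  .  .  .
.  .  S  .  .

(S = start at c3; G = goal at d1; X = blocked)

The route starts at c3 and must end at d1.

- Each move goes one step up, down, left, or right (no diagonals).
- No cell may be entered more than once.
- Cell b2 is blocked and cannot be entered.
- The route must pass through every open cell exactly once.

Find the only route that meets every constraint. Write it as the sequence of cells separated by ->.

c3 -> b3 -> a3 -> a2 -> a1 -> b1 -> c1 -> c2 -> d2 -> d3 -> e3 -> e2 -> e1 -> d1

Need to visit all 14 open cells exactly once, starting at c3 and ending at d1.
Cell b3 has only two open neighbours (a3 and c3), so the path must pass straight through it: one of those is the cell it's entered from and the other is where it exits.
Route from c3: 2× left (reaching a3), 2× up (reaching a1), 2× right (reaching c1), down to c2, right to d2, down to d3, right to e3, 2× up (reaching e1), left to d1 — 13 moves in all.
Check: all 14 open cells covered.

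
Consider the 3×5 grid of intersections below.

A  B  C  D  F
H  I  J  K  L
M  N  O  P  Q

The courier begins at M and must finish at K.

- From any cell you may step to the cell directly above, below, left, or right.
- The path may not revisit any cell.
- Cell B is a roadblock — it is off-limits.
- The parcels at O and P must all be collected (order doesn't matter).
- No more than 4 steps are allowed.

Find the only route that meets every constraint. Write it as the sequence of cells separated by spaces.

M N O P K

The budget equals the shortest possible length, so every move has to be on a shortest route through the required cells.
Route from M: right 3 to P, up 1 to K — 4 moves in all.
Check: all required cells visited; 4 ≤ 4 moves.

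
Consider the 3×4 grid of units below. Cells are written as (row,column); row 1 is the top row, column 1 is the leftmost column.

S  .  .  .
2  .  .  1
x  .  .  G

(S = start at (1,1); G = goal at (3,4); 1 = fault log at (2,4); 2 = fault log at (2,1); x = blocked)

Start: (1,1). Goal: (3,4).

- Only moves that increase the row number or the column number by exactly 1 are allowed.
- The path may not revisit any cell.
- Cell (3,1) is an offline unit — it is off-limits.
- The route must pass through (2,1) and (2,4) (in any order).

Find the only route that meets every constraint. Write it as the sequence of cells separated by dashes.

(1,1) - (2,1) - (2,2) - (2,3) - (2,4) - (3,4)

Moves only go right or down, so the column and row indices never decrease.
Route from (1,1): down to (2,1), 3× right (reaching (2,4)), down to (3,4) — 5 moves in all.
Check: all required cells visited.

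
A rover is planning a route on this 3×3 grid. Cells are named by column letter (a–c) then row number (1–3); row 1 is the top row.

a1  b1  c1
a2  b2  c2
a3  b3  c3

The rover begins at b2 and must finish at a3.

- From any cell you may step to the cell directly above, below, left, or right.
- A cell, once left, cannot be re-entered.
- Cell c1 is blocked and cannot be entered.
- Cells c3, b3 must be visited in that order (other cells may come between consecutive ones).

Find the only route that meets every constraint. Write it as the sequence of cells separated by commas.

b2, c2, c3, b3, a3

The waypoints must appear in the order c3, b3, with no cell reused.
Route from b2: right 1 to c2, down 1 to c3, left 2 to a3 — 4 moves in all.
Check: order respected (c3 at step 2, b3 at step 3).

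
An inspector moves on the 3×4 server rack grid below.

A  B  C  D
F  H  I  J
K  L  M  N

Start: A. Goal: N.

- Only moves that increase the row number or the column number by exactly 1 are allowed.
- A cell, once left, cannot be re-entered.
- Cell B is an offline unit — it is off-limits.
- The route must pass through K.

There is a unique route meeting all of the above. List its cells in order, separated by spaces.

Moves only go right or down, so the column and row indices never decrease.
Route from A: 2× down (reaching K), 3× right (reaching N) — 5 moves in all.
Check: all required cells visited.

A F K L M N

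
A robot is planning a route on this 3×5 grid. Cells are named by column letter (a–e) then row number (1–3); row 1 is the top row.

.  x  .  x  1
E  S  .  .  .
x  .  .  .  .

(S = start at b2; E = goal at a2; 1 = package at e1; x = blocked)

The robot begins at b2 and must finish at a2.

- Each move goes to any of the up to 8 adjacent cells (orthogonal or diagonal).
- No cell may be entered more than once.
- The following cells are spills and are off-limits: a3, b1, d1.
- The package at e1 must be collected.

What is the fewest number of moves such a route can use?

Any route passes through e1 somewhere between b2 and a2. Summing Chebyshev distances along the two legs (b2 → e1 → a2) gives a lower bound of 3 + 4 = 7 moves.
The shortest route satisfying every rule uses 8 moves: b2 → c1 → d2 → e1 → e2 → d3 → c2 → b3 → a2.
The no-revisit rule (legs can't share cells) pushes the minimum above the 7-move bound; an exhaustive check rules out every length from 7 to 7, leaving 8 as the minimum.

8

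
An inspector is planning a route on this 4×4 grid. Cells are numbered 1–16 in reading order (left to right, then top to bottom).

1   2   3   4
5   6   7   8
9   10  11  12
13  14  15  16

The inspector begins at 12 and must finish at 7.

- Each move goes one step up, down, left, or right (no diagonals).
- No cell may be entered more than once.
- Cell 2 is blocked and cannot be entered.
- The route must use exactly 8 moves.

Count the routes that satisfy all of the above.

9

Need simple routes of exactly 8 moves from 12 to 7 (Manhattan distance 2, so 3 moves are spent on a detour and 3 undoing it).
Branch systematically from the start, pruning whenever the remaining move budget drops below the Manhattan distance to 7 or differs from it in parity. Grouping the completions by first move — via 16: 5; via 11: 4 (no valid completion starts via 8) — and summing: 5 + 4 = 9.
That gives 9 routes.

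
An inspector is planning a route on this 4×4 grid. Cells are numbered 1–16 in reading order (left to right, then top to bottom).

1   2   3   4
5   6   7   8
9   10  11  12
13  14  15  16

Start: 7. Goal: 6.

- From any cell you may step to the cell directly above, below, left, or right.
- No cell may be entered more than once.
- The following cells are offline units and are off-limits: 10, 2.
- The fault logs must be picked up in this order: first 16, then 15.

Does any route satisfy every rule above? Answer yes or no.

yes

One route that works: 7 → 11 → 12 → 16 → 15 → 14 → 13 → 9 → 5 → 6.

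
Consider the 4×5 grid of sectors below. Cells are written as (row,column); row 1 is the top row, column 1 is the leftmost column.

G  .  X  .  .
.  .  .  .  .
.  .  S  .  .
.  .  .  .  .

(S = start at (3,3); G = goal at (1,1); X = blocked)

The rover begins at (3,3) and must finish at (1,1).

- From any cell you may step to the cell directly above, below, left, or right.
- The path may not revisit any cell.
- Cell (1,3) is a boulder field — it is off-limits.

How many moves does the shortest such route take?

The Manhattan distance from (3,3) to (1,1) is |3−1| + |3−1| = 4, so at least 4 moves are needed.
A route of 4 moves achieves this: (3,3) → (2,3) → (2,2) → (1,2) → (1,1).
Since 4 matches the lower bound, it is optimal.

4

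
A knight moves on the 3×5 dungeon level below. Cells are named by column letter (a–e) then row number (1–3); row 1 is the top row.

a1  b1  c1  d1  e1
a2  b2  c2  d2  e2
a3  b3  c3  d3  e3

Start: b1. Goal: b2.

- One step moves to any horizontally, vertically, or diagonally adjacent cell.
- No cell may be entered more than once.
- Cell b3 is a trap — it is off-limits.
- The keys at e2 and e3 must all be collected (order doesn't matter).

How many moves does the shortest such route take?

7

Any route passes through e2 and e3 in some order between b1 and b2. Summing Chebyshev distances along each leg and taking the cheapest ordering (b1 → e3 → e2 → b2) gives a lower bound of 3 + 1 + 3 = 7 moves.
A route of 7 moves achieves this: b1 → c1 → d1 → e2 → e3 → d2 → c2 → b2.
Since 7 matches the lower bound, it is optimal.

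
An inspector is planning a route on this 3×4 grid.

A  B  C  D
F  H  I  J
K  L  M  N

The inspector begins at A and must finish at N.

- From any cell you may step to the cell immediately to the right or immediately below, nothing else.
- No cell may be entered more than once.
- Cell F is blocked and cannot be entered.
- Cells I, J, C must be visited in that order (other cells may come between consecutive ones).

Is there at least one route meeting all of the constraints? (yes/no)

C lies above J, so going from J to C would need an upward move — but moves only go right/down, so J cannot be visited before C.

no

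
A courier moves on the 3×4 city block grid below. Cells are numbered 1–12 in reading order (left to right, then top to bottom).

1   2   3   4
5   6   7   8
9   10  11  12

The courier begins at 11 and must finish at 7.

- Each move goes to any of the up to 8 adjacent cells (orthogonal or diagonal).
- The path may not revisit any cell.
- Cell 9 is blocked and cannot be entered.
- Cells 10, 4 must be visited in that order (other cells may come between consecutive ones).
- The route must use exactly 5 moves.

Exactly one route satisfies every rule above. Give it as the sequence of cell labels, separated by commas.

The waypoints must appear in the order 10, 4, with no cell reused.
Route from 11: left to 10, up to 6, up-right to 3, right to 4, down-left to 7 — 5 moves in all.
Check: order respected (10 at step 1, 4 at step 4); 5 moves as required.

11, 10, 6, 3, 4, 7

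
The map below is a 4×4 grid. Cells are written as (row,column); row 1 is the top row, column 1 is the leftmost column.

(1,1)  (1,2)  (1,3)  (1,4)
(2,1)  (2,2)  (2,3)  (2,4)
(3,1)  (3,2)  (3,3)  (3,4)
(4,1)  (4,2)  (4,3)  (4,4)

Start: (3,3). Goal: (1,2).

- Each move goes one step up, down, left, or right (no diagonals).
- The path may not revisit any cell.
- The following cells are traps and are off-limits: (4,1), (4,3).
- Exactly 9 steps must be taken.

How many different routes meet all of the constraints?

Need simple routes of exactly 9 moves from (3,3) to (1,2) (Manhattan distance 3, so 3 moves are spent on a detour and 3 undoing it).
Enumerating: (3,3) (3,2) (3,1) (2,1) (2,2) (2,3) (2,4) (1,4) (1,3) (1,2) | (3,3) (3,4) (2,4) (1,4) (1,3) (2,3) (2,2) (2,1) (1,1) (1,2) | (3,3) (3,4) (2,4) (2,3) (2,2) (3,2) (3,1) (2,1) (1,1) (1,2).
That gives 3 routes.

3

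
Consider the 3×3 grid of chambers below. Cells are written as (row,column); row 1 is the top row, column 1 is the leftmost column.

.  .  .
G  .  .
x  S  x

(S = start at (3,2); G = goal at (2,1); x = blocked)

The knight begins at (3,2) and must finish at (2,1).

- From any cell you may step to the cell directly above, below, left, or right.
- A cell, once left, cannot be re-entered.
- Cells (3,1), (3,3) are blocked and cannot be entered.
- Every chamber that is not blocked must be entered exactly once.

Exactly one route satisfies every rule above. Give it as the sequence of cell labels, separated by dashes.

(3,2) - (2,2) - (2,3) - (1,3) - (1,2) - (1,1) - (2,1)

Need to visit all 7 open cells exactly once, starting at (3,2) and ending at (2,1).
Cell (2,3) has only two open neighbours ((1,3) and (2,2)), so the path must pass straight through it: one of those is the cell it's entered from and the other is where it exits.
Route from (3,2): up to (2,2), right to (2,3), up to (1,3), 2× left (reaching (1,1)), down to (2,1) — 6 moves in all.
Check: all 7 open cells covered.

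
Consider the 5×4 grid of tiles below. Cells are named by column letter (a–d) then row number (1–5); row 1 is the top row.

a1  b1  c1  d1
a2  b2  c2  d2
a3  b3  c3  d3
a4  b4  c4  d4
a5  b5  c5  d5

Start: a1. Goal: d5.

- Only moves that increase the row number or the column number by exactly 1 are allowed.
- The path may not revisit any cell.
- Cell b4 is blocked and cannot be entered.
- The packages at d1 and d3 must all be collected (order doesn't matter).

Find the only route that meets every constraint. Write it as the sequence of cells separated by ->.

a1 -> b1 -> c1 -> d1 -> d2 -> d3 -> d4 -> d5

Moves only go right or down, so the column and row indices never decrease.
Route from a1: 3× right (reaching d1), 4× down (reaching d5) — 7 moves in all.
Check: all required cells visited.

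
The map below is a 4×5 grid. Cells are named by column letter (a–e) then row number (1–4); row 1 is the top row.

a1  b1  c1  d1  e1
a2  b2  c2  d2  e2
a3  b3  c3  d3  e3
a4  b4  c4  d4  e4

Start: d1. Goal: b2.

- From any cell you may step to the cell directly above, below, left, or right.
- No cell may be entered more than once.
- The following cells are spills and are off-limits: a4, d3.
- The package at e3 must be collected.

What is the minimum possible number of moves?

9

Any route passes through e3 somewhere between d1 and b2. Summing Manhattan distances along the two legs (d1 → e3 → b2) gives a lower bound of 3 + 4 = 7 moves.
The shortest route satisfying every rule uses 9 moves: d1 → d2 → e2 → e3 → e4 → d4 → c4 → c3 → c2 → b2.
The no-revisit rule (legs can't share cells) pushes the minimum above the 7-move bound; an exhaustive check rules out every length from 7 to 8, leaving 9 as the minimum.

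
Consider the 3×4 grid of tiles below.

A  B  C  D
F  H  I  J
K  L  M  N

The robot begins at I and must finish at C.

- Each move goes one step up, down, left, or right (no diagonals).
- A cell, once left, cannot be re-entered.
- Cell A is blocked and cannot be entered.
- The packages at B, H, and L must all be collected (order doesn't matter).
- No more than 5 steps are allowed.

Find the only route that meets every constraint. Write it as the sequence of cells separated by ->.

Any route must reach B, H, and L and still end at C within 5 moves, so the order of the required stops is forced.
Route from I: down 1 to M, left 1 to L, up 2 to B, right 1 to C — 5 moves in all.
Check: all required cells visited; 5 ≤ 5 moves.

I -> M -> L -> H -> B -> C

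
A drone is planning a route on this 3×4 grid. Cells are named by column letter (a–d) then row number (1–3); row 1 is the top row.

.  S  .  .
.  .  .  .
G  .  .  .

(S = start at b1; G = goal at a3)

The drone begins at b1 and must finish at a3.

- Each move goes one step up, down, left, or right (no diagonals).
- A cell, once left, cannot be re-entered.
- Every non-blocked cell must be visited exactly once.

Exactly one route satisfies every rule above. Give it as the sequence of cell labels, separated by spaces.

b1 a1 a2 b2 c2 c1 d1 d2 d3 c3 b3 a3

Need to visit all 12 open cells exactly once, starting at b1 and ending at a3.
Route from b1: left to a1, down to a2, 2× right (reaching c2), up to c1, right to d1, 2× down (reaching d3), 3× left (reaching a3) — 11 moves in all.
Check: all 12 open cells covered.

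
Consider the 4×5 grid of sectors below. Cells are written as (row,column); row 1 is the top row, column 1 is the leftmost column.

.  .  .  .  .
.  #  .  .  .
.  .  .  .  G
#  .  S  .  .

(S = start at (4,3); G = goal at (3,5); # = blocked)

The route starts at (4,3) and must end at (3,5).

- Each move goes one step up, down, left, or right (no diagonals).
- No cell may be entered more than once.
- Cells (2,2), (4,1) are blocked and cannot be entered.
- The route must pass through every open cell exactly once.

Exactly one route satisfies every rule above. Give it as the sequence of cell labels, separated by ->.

Need to visit all 18 open cells exactly once, starting at (4,3) and ending at (3,5).
Cell (1,1) has only two open neighbours ((2,1) and (1,2)), so the path must pass straight through it: one of those is the cell it's entered from and the other is where it exits.
Route from (4,3): left 1 to (4,2), up 1 to (3,2), left 1 to (3,1), up 2 to (1,1), right 4 to (1,5), down 1 to (2,5), left 2 to (2,3), down 1 to (3,3), right 1 to (3,4), down 1 to (4,4), right 1 to (4,5), up 1 to (3,5) — 17 moves in all.
Check: all 18 open cells covered.

(4,3) -> (4,2) -> (3,2) -> (3,1) -> (2,1) -> (1,1) -> (1,2) -> (1,3) -> (1,4) -> (1,5) -> (2,5) -> (2,4) -> (2,3) -> (3,3) -> (3,4) -> (4,4) -> (4,5) -> (3,5)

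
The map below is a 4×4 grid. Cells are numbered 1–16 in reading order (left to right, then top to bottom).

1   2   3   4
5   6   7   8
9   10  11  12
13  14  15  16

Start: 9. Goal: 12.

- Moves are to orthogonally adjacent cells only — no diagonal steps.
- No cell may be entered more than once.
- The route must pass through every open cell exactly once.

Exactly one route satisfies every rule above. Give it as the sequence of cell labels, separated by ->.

Need to visit all 16 open cells exactly once, starting at 9 and ending at 12.
Cell 1 has only two open neighbours (5 and 2), so the path must pass straight through it: one of those is the cell it's entered from and the other is where it exits.
Route from 9: down 1 to 13, right 1 to 14, up 2 to 6, left 1 to 5, up 1 to 1, right 3 to 4, down 1 to 8, left 1 to 7, down 2 to 15, right 1 to 16, up 1 to 12 — 15 moves in all.
Check: all 16 open cells covered.

9 -> 13 -> 14 -> 10 -> 6 -> 5 -> 1 -> 2 -> 3 -> 4 -> 8 -> 7 -> 11 -> 15 -> 16 -> 12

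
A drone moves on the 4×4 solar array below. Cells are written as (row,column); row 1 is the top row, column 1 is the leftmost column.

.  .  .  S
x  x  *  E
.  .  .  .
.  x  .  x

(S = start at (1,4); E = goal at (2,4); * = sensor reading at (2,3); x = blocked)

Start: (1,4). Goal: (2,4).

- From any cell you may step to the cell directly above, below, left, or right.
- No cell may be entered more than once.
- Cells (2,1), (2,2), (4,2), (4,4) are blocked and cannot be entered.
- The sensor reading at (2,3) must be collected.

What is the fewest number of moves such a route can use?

Any route passes through (2,3) somewhere between (1,4) and (2,4). Summing Manhattan distances along the two legs ((1,4) → (2,3) → (2,4)) gives a lower bound of 2 + 1 = 3 moves.
A route of 3 moves achieves this: (1,4) → (1,3) → (2,3) → (2,4).
Since 3 matches the lower bound, it is optimal.

3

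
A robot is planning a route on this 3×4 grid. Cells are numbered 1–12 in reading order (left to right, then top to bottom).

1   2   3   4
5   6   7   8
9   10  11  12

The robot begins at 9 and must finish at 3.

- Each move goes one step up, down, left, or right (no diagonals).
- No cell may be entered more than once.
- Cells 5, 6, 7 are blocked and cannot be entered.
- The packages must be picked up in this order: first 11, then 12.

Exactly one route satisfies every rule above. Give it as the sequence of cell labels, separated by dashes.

The waypoints must appear in the order 11, 12, with no cell reused.
Route from 9: right 3 to 12, up 2 to 4, left 1 to 3 — 6 moves in all.
Check: order respected (11 at step 2, 12 at step 3).

9 - 10 - 11 - 12 - 8 - 4 - 3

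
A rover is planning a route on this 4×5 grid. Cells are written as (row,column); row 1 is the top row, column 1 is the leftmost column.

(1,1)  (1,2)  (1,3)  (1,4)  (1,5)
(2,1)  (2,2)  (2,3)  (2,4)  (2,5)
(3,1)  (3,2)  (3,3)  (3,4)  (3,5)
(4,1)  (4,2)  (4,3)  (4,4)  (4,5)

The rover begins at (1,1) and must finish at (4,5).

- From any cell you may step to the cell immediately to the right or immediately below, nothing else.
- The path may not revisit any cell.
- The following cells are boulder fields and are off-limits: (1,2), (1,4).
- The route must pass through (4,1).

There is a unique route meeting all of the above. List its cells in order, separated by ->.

Moves only go right or down, so the column and row indices never decrease.
Route from (1,1): down 3 to (4,1), right 4 to (4,5) — 7 moves in all.
Check: all required cells visited.

(1,1) -> (2,1) -> (3,1) -> (4,1) -> (4,2) -> (4,3) -> (4,4) -> (4,5)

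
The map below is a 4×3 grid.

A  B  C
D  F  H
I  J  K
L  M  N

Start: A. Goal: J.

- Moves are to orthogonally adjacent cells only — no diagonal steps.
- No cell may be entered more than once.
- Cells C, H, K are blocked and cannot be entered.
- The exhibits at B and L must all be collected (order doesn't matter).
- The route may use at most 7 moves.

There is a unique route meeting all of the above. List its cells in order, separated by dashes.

Any route must reach B and L and still end at J within 7 moves, so the order of the required stops is forced.
Route from A: right to B, down to F, left to D, 2× down (reaching L), right to M, up to J — 7 moves in all.
Check: all required cells visited; 7 ≤ 7 moves.

A - B - F - D - I - L - M - J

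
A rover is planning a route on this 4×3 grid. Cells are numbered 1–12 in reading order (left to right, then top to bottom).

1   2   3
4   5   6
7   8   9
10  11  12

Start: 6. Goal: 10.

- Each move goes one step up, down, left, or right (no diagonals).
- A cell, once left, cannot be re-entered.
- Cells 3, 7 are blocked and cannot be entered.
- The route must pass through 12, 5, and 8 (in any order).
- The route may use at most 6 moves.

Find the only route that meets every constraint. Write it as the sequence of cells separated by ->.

The budget equals the shortest possible length, so every move has to be on a shortest route through the required cells.
Route from 6: left 1 to 5, down 1 to 8, right 1 to 9, down 1 to 12, left 2 to 10 — 6 moves in all.
Check: all required cells visited; 6 ≤ 6 moves.

6 -> 5 -> 8 -> 9 -> 12 -> 11 -> 10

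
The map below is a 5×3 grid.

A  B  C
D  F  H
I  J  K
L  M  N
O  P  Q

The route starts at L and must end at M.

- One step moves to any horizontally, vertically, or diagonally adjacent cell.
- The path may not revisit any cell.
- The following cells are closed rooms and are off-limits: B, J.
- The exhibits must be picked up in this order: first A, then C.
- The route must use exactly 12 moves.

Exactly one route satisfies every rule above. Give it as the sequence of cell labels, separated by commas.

The waypoints must appear in the order A, C, with no cell reused.
Route from L: 3× up (reaching A), down-right to F, up-right to C, 4× down (reaching Q), 2× left (reaching O), up-right to M — 12 moves in all.
Check: order respected (A at step 3, C at step 5); 12 moves as required.

L, I, D, A, F, C, H, K, N, Q, P, O, M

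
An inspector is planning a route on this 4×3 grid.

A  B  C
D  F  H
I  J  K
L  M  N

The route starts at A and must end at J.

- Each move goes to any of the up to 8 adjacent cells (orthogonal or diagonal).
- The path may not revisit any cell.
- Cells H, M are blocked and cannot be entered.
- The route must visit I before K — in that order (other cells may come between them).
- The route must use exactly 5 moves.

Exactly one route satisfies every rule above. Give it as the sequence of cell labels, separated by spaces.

A D I F K J

The waypoints must appear in the order I, K, with no cell reused.
Route from A: down 2 to I, up-right 1 to F, down-right 1 to K, left 1 to J — 5 moves in all.
Check: order respected (I at step 2, K at step 4); 5 moves as required.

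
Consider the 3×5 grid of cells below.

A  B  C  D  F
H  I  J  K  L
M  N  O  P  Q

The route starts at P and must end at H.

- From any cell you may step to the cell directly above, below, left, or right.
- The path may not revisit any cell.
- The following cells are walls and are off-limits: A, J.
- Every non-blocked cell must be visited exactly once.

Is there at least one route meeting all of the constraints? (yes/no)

no

Colour the cells like a checkerboard: each orthogonal step flips colour, so a Hamiltonian route alternates colours. Here there are 7 cells of one colour and 6 of the other, with start on the same colour as the goal — the counts and endpoints can't be arranged into an alternating sequence of length 13, so no Hamiltonian route exists.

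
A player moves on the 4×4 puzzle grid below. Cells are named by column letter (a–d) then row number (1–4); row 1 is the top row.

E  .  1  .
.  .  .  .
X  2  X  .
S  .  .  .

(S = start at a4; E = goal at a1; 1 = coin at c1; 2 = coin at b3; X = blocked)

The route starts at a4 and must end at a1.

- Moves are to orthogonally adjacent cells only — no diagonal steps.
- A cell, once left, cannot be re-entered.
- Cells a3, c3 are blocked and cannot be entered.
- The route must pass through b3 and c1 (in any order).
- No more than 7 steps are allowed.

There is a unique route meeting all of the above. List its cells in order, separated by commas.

The 7-move cap with required stops at b3, c1 leaves no slack for detours.
Route from a4: right 1 to b4, up 2 to b2, right 1 to c2, up 1 to c1, left 2 to a1 — 7 moves in all.
Check: all required cells visited; 7 ≤ 7 moves.

a4, b4, b3, b2, c2, c1, b1, a1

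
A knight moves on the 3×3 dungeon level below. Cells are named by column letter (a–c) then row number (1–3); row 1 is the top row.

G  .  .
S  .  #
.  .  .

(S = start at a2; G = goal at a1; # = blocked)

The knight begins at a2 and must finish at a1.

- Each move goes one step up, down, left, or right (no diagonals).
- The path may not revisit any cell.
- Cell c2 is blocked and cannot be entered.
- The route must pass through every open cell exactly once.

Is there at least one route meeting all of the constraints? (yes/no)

Cell c1 has only one open neighbour but is neither the start nor the goal, so a Hamiltonian route would have to both enter and leave it through the same neighbour — impossible without revisiting.

no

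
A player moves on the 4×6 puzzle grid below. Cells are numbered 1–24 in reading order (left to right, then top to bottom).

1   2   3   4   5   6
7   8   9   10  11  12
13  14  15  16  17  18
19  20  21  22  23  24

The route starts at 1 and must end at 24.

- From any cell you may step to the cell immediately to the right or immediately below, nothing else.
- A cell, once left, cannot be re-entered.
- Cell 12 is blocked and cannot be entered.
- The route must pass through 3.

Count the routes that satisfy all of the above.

A right/down-only route from 1 to 24 makes exactly 3 down-moves and 5 right-moves in some order.
With no other constraints that would be C(8,3) = 56 routes.
Split at 3 and multiply the segment counts (each segment already excludes blocked cells): 1→3: 1; 3→24: 16; product = 16.
That gives 16 routes.

16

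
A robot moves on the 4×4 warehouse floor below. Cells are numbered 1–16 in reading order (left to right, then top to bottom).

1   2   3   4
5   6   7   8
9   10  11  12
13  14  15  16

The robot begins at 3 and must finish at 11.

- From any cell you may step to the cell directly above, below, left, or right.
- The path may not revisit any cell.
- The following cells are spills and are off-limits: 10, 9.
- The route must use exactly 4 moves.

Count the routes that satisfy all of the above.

4

Need simple routes of exactly 4 moves from 3 to 11 (Manhattan distance 2, so 1 moves are spent on a detour and 1 undoing it).
Enumerating: 3 7 8 12 11 | 3 2 6 7 11 | 3 4 8 12 11 | 3 4 8 7 11.
That gives 4 routes.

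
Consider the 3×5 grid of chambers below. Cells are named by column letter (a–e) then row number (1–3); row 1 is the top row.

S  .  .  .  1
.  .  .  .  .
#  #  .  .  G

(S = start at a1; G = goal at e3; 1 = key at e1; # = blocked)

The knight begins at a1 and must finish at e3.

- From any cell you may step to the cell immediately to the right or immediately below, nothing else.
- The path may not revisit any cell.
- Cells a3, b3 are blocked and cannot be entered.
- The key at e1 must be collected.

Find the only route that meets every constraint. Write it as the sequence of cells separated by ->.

Moves only go right or down, so the column and row indices never decrease.
Route from a1: right 4 to e1, down 2 to e3 — 6 moves in all.
Check: all required cells visited.

a1 -> b1 -> c1 -> d1 -> e1 -> e2 -> e3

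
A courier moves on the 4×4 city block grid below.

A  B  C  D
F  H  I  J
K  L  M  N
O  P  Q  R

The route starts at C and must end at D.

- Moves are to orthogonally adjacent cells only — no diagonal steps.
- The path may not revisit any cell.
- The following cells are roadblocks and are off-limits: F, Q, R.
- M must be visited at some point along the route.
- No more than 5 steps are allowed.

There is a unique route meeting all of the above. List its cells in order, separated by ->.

C -> I -> M -> N -> J -> D

The budget equals the shortest possible length, so every move has to be on a shortest route through the required cells.
Route from C: down 2 to M, right 1 to N, up 2 to D — 5 moves in all.
Check: all required cells visited; 5 ≤ 5 moves.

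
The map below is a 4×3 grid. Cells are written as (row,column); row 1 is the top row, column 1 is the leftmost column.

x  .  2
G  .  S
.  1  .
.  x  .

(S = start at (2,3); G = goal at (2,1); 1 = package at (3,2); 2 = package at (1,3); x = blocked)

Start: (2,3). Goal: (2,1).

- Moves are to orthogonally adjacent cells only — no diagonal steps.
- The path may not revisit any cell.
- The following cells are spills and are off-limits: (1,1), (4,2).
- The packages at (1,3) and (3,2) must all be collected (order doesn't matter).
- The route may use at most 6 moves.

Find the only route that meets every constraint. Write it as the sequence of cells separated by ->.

The budget equals the shortest possible length, so every move has to be on a shortest route through the required cells.
Route from (2,3): up to (1,3), left to (1,2), 2× down (reaching (3,2)), left to (3,1), up to (2,1) — 6 moves in all.
Check: all required cells visited; 6 ≤ 6 moves.

(2,3) -> (1,3) -> (1,2) -> (2,2) -> (3,2) -> (3,1) -> (2,1)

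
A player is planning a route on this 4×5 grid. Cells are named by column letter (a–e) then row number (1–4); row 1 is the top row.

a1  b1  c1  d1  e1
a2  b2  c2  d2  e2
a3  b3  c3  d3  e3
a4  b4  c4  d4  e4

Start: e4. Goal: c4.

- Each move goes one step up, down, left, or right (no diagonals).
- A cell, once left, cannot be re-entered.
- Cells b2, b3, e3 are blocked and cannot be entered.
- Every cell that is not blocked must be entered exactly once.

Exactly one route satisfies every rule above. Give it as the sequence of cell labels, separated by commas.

Need to visit all 17 open cells exactly once, starting at e4 and ending at c4.
Route from e4: left to d4, up to d3, left to c3, up to c2, 2× right (reaching e2), up to e1, 4× left (reaching a1), 3× down (reaching a4), 2× right (reaching c4) — 16 moves in all.
Check: all 17 open cells covered.

e4, d4, d3, c3, c2, d2, e2, e1, d1, c1, b1, a1, a2, a3, a4, b4, c4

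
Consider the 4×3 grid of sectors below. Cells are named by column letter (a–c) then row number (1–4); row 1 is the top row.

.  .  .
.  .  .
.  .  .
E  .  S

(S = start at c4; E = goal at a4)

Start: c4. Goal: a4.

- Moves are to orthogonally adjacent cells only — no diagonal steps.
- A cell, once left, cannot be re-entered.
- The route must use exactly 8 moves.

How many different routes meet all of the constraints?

Need simple routes of exactly 8 moves from c4 to a4 (Manhattan distance 2, so 3 moves are spent on a detour and 3 undoing it).
Branch systematically from the start, pruning whenever the remaining move budget drops below the Manhattan distance to a4 or differs from it in parity. Grouping the completions by first move — via c3: 7; via b4: 2 — and summing: 7 + 2 = 9.
That gives 9 routes.

9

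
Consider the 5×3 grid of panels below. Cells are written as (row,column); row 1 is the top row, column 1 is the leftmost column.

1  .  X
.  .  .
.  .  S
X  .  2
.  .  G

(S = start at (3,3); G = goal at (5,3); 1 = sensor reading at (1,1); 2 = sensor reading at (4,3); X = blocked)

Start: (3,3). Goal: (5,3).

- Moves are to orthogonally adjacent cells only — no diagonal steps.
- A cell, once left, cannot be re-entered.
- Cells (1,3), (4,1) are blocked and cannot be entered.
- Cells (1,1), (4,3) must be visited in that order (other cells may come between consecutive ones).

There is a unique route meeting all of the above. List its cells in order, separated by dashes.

(3,3) - (2,3) - (2,2) - (1,2) - (1,1) - (2,1) - (3,1) - (3,2) - (4,2) - (4,3) - (5,3)

The waypoints must appear in the order (1,1), (4,3), with no cell reused.
Route from (3,3): up 1 to (2,3), left 1 to (2,2), up 1 to (1,2), left 1 to (1,1), down 2 to (3,1), right 1 to (3,2), down 1 to (4,2), right 1 to (4,3), down 1 to (5,3) — 10 moves in all.
Check: order respected (1 at step 4, 2 at step 9).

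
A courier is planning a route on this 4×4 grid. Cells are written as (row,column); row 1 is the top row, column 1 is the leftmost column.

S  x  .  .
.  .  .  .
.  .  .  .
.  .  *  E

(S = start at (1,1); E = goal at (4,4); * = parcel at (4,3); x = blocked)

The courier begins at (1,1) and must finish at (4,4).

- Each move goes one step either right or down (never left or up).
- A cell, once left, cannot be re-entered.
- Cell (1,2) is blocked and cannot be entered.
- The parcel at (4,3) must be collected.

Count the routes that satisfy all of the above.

A right/down-only route from (1,1) to (4,4) makes exactly 3 down-moves and 3 right-moves in some order.
With no other constraints that would be C(6,3) = 20 routes.
Split at (4,3) and multiply the segment counts (each segment already excludes blocked cells): (1,1)→(4,3): 6; (4,3)→(4,4): 1; product = 6.
That gives 6 routes.

6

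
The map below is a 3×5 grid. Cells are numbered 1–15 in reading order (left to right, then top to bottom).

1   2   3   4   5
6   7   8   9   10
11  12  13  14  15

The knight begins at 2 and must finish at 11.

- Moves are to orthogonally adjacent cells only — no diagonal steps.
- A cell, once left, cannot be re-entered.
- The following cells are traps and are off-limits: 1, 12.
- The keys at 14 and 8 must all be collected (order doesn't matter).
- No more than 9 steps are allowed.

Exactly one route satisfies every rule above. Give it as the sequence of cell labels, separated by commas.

Any route must reach 14 and 8 and still end at 11 within 9 moves, so the order of the required stops is forced.
Route from 2: 2× right (reaching 4), 2× down (reaching 14), left to 13, up to 8, 2× left (reaching 6), down to 11 — 9 moves in all.
Check: all required cells visited; 9 ≤ 9 moves.

2, 3, 4, 9, 14, 13, 8, 7, 6, 11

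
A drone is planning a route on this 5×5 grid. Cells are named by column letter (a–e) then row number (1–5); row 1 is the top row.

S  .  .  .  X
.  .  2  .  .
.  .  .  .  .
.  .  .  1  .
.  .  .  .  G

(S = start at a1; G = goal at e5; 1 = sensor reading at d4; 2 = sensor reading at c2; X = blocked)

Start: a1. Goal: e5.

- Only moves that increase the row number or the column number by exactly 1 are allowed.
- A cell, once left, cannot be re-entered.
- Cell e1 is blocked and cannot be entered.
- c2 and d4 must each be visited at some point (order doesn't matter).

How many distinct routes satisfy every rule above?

18

A right/down-only route from a1 to e5 makes exactly 4 down-moves and 4 right-moves in some order.
With no other constraints that would be C(8,4) = 70 routes.
A monotone route can only reach the required cells in the order c2, d4, so split there and multiply the segment counts (each segment already excludes blocked cells): a1→c2: 3; c2→d4: 3; d4→e5: 2; product = 18.
That gives 18 routes.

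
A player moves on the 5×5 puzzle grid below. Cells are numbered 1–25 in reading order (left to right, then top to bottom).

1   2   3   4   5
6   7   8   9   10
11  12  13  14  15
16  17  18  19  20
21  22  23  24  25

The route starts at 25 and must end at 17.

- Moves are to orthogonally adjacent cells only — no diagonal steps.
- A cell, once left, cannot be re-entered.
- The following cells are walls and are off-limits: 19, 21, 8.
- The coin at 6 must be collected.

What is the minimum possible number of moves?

10

Any route passes through 6 somewhere between 25 and 17. Summing Manhattan distances along the two legs (25 → 6 → 17) gives a lower bound of 7 + 3 = 10 moves.
A route of 10 moves achieves this: 25 → 20 → 15 → 14 → 13 → 12 → 7 → 6 → 11 → 16 → 17.
Since 10 matches the lower bound, it is optimal.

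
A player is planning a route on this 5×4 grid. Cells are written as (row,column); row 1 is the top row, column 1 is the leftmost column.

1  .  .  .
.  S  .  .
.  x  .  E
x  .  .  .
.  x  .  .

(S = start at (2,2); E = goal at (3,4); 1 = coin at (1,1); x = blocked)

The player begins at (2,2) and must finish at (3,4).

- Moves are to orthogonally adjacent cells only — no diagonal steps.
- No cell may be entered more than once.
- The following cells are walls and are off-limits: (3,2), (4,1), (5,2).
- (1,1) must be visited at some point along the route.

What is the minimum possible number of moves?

7

Any route passes through (1,1) somewhere between (2,2) and (3,4). Summing Manhattan distances along the two legs ((2,2) → (1,1) → (3,4)) gives a lower bound of 2 + 5 = 7 moves.
A route of 7 moves achieves this: (2,2) → (2,1) → (1,1) → (1,2) → (1,3) → (2,3) → (3,3) → (3,4).
Since 7 matches the lower bound, it is optimal.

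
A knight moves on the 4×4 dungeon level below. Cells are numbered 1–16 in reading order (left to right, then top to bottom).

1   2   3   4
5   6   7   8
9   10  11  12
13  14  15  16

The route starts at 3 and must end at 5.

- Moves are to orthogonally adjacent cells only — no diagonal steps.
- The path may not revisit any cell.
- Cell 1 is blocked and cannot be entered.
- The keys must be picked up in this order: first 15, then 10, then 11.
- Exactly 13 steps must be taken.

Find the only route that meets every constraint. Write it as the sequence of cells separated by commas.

3, 4, 8, 12, 16, 15, 14, 13, 9, 10, 11, 7, 6, 5

The waypoints must appear in the order 15, 10, 11, with no cell reused.
Route from 3: right to 4, 3× down (reaching 16), 3× left (reaching 13), up to 9, 2× right (reaching 11), up to 7, 2× left (reaching 5) — 13 moves in all.
Check: order respected (15 at step 5, 10 at step 9, 11 at step 10); 13 moves as required.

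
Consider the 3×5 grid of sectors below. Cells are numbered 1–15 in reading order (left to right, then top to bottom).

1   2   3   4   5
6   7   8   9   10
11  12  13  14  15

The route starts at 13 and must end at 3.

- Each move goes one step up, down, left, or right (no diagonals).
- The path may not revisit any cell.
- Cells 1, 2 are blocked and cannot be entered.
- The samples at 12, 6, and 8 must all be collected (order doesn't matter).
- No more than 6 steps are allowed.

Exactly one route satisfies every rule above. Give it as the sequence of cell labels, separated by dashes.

The budget equals the shortest possible length, so every move has to be on a shortest route through the required cells.
Route from 13: 2× left (reaching 11), up to 6, 2× right (reaching 8), up to 3 — 6 moves in all.
Check: all required cells visited; 6 ≤ 6 moves.

13 - 12 - 11 - 6 - 7 - 8 - 3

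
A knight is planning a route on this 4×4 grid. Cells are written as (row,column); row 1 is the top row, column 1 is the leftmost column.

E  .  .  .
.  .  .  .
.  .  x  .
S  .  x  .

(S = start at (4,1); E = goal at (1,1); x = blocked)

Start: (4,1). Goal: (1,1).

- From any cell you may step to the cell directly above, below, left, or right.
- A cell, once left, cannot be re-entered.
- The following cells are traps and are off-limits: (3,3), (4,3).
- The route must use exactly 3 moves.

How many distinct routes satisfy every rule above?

Need simple routes of exactly 3 moves from (4,1) to (1,1) (Manhattan distance 3, so 0 moves are spent on a detour and 0 undoing it).
Enumerating: (4,1) (3,1) (2,1) (1,1).
That gives 1 route.

1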